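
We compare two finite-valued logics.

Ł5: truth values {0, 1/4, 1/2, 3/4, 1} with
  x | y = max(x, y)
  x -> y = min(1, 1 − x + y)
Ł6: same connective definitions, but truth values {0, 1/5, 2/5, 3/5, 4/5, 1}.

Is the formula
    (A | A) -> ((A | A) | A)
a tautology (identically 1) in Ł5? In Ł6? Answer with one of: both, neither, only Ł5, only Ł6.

both

In Ł5: every assignment gives 1 — tautology.
In Ł6: every assignment gives 1 — tautology.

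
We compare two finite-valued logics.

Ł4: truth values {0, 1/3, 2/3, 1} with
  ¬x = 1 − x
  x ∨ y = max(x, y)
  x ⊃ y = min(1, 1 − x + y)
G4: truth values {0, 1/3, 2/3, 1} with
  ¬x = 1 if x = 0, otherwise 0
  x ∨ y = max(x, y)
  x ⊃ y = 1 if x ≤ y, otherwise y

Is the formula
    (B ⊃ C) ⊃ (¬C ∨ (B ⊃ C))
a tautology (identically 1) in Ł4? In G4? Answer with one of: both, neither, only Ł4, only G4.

both

In Ł4: every assignment gives 1 — tautology.
In G4: every assignment gives 1 — tautology.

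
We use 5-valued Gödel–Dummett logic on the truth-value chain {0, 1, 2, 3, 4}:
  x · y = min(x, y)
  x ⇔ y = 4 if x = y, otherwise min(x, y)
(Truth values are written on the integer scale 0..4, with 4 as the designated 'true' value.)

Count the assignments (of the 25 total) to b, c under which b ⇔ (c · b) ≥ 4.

value 4: 15 assignments (counts)
value 3: 1 assignment
value 2: 2 assignments
value 1: 3 assignments
value 0: 4 assignments
So 15 of the 25 assignments meet the threshold.

15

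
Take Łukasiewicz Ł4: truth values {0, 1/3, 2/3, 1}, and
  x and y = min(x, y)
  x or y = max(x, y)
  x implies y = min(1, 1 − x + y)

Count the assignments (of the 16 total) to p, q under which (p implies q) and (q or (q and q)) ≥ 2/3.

8

p = 0, q = 0 ↦ 0  <
p = 0, q = 1/3 ↦ 1/3  <
p = 0, q = 2/3 ↦ 2/3  ≥
p = 0, q = 1 ↦ 1  ≥
p = 1/3, q = 0 ↦ 0  <
p = 1/3, q = 1/3 ↦ 1/3  <
p = 1/3, q = 2/3 ↦ 2/3  ≥
p = 1/3, q = 1 ↦ 1  ≥
p = 2/3, q = 0 ↦ 0  <
p = 2/3, q = 1/3 ↦ 1/3  <
p = 2/3, q = 2/3 ↦ 2/3  ≥
p = 2/3, q = 1 ↦ 1  ≥
p = 1, q = 0 ↦ 0  <
p = 1, q = 1/3 ↦ 1/3  <
p = 1, q = 2/3 ↦ 2/3  ≥
p = 1, q = 1 ↦ 1  ≥
So 8 of the 16 assignments meet the threshold.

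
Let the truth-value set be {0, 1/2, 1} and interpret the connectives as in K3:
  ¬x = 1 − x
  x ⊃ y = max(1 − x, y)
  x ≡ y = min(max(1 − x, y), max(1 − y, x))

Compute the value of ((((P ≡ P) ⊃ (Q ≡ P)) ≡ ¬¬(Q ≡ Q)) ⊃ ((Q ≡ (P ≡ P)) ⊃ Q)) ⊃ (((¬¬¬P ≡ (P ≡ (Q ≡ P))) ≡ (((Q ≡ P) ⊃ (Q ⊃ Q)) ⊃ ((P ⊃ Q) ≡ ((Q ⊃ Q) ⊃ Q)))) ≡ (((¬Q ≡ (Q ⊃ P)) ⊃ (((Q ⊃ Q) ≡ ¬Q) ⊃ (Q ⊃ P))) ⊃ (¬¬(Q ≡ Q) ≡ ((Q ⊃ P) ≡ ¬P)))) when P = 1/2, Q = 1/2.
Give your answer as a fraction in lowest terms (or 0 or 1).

1/2

P ≡ P = 1/2 ≡ 1/2 = 1/2
Q ≡ P = 1/2 ≡ 1/2 = 1/2
(P ≡ P) ⊃ (Q ≡ P) = 1/2 ⊃ 1/2 = 1/2
Q ≡ Q = 1/2 ≡ 1/2 = 1/2
¬(Q ≡ Q) = ¬1/2 = 1/2
¬¬(Q ≡ Q) = ¬1/2 = 1/2
((P ≡ P) ⊃ (Q ≡ P)) ≡ ¬¬(Q ≡ Q) = 1/2 ≡ 1/2 = 1/2
P ≡ P = 1/2 ≡ 1/2 = 1/2
Q ≡ (P ≡ P) = 1/2 ≡ 1/2 = 1/2
(Q ≡ (P ≡ P)) ⊃ Q = 1/2 ⊃ 1/2 = 1/2
(((P ≡ P) ⊃ (Q ≡ P)) ≡ ¬¬(Q ≡ Q)) ⊃ ((Q ≡ (P ≡ P)) ⊃ Q) = 1/2 ⊃ 1/2 = 1/2
¬P = ¬1/2 = 1/2
¬¬P = ¬1/2 = 1/2
¬¬¬P = ¬1/2 = 1/2
Q ≡ P = 1/2 ≡ 1/2 = 1/2
P ≡ (Q ≡ P) = 1/2 ≡ 1/2 = 1/2
¬¬¬P ≡ (P ≡ (Q ≡ P)) = 1/2 ≡ 1/2 = 1/2
Q ≡ P = 1/2 ≡ 1/2 = 1/2
Q ⊃ Q = 1/2 ⊃ 1/2 = 1/2
(Q ≡ P) ⊃ (Q ⊃ Q) = 1/2 ⊃ 1/2 = 1/2
P ⊃ Q = 1/2 ⊃ 1/2 = 1/2
Q ⊃ Q = 1/2 ⊃ 1/2 = 1/2
(Q ⊃ Q) ⊃ Q = 1/2 ⊃ 1/2 = 1/2
(P ⊃ Q) ≡ ((Q ⊃ Q) ⊃ Q) = 1/2 ≡ 1/2 = 1/2
((Q ≡ P) ⊃ (Q ⊃ Q)) ⊃ ((P ⊃ Q) ≡ ((Q ⊃ Q) ⊃ Q)) = 1/2 ⊃ 1/2 = 1/2
(¬¬¬P ≡ (P ≡ (Q ≡ P))) ≡ (((Q ≡ P) ⊃ (Q ⊃ Q)) ⊃ ((P ⊃ Q) ≡ ((Q ⊃ Q) ⊃ Q))) = 1/2 ≡ 1/2 = 1/2
¬Q = ¬1/2 = 1/2
Q ⊃ P = 1/2 ⊃ 1/2 = 1/2
¬Q ≡ (Q ⊃ P) = 1/2 ≡ 1/2 = 1/2
Q ⊃ Q = 1/2 ⊃ 1/2 = 1/2
¬Q = ¬1/2 = 1/2
(Q ⊃ Q) ≡ ¬Q = 1/2 ≡ 1/2 = 1/2
Q ⊃ P = 1/2 ⊃ 1/2 = 1/2
((Q ⊃ Q) ≡ ¬Q) ⊃ (Q ⊃ P) = 1/2 ⊃ 1/2 = 1/2
(¬Q ≡ (Q ⊃ P)) ⊃ (((Q ⊃ Q) ≡ ¬Q) ⊃ (Q ⊃ P)) = 1/2 ⊃ 1/2 = 1/2
Q ≡ Q = 1/2 ≡ 1/2 = 1/2
¬(Q ≡ Q) = ¬1/2 = 1/2
¬¬(Q ≡ Q) = ¬1/2 = 1/2
Q ⊃ P = 1/2 ⊃ 1/2 = 1/2
¬P = ¬1/2 = 1/2
(Q ⊃ P) ≡ ¬P = 1/2 ≡ 1/2 = 1/2
¬¬(Q ≡ Q) ≡ ((Q ⊃ P) ≡ ¬P) = 1/2 ≡ 1/2 = 1/2
((¬Q ≡ (Q ⊃ P)) ⊃ (((Q ⊃ Q) ≡ ¬Q) ⊃ (Q ⊃ P))) ⊃ (¬¬(Q ≡ Q) ≡ ((Q ⊃ P) ≡ ¬P)) = 1/2 ⊃ 1/2 = 1/2
((¬¬¬P ≡ (P ≡ (Q ≡ P))) ≡ (((Q ≡ P) ⊃ (Q ⊃ Q)) ⊃ ((P ⊃ Q) ≡ ((Q ⊃ Q) ⊃ Q)))) ≡ (((¬Q ≡ (Q ⊃ P)) ⊃ (((Q ⊃ Q) ≡ ¬Q) ⊃ (Q ⊃ P))) ⊃ (¬¬(Q ≡ Q) ≡ ((Q ⊃ P) ≡ ¬P))) = 1/2 ≡ 1/2 = 1/2
((((P ≡ P) ⊃ (Q ≡ P)) ≡ ¬¬(Q ≡ Q)) ⊃ ((Q ≡ (P ≡ P)) ⊃ Q)) ⊃ (((¬¬¬P ≡ (P ≡ (Q ≡ P))) ≡ (((Q ≡ P) ⊃ (Q ⊃ Q)) ⊃ ((P ⊃ Q) ≡ ((Q ⊃ Q) ⊃ Q)))) ≡ (((¬Q ≡ (Q ⊃ P)) ⊃ (((Q ⊃ Q) ≡ ¬Q) ⊃ (Q ⊃ P))) ⊃ (¬¬(Q ≡ Q) ≡ ((Q ⊃ P) ≡ ¬P)))) = 1/2 ⊃ 1/2 = 1/2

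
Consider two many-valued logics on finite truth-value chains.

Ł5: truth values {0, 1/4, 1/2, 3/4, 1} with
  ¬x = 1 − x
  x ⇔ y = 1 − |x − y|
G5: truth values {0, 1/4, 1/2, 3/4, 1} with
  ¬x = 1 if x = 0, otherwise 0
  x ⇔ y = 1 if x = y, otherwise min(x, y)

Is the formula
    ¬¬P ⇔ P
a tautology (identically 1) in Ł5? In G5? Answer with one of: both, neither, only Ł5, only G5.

In Ł5: every assignment gives 1 — tautology.
In G5: at P = 1/4 the value is 1/4 — not a tautology.

only Ł5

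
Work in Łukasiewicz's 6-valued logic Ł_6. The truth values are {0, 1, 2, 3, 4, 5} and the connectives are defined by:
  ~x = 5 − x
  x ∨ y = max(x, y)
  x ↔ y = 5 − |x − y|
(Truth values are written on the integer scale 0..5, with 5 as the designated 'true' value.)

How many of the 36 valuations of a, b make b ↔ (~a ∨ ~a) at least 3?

24

value 5: 6 assignments (counts)
value 4: 10 assignments (counts)
value 3: 8 assignments (counts)
value 2: 6 assignments
value 1: 4 assignments
value 0: 2 assignments
So 24 of the 36 assignments meet the threshold.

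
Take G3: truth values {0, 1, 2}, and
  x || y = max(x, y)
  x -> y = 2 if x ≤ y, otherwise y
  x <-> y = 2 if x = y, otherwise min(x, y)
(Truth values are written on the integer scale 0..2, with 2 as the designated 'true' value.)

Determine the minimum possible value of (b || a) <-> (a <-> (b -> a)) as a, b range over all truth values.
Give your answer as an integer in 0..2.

1

Take a = 0, b = 1:
b || a = 1 || 0 = 1
b -> a = 1 -> 0 = 0
a <-> (b -> a) = 0 <-> 0 = 2
(b || a) <-> (a <-> (b -> a)) = 1 <-> 2 = 1
No assignment yields a value below 1, so this is the minimum.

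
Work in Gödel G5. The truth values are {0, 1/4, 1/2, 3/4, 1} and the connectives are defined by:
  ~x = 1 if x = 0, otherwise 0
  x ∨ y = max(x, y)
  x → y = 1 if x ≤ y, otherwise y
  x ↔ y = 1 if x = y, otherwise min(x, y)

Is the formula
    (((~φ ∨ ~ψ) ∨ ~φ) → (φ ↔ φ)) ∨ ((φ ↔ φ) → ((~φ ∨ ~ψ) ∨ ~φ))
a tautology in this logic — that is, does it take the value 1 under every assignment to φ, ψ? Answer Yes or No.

Yes

At φ = 1, ψ = 1/2, for instance:
~φ = ~1 = 0
~ψ = ~1/2 = 0
~φ ∨ ~ψ = 0 ∨ 0 = 0
~φ = ~1 = 0
(~φ ∨ ~ψ) ∨ ~φ = 0 ∨ 0 = 0
φ ↔ φ = 1 ↔ 1 = 1
((~φ ∨ ~ψ) ∨ ~φ) → (φ ↔ φ) = 0 → 1 = 1
(φ ↔ φ) → ((~φ ∨ ~ψ) ∨ ~φ) = 1 → 0 = 0
(((~φ ∨ ~ψ) ∨ ~φ) → (φ ↔ φ)) ∨ ((φ ↔ φ) → ((~φ ∨ ~ψ) ∨ ~φ)) = 1 ∨ 0 = 1
and checking the remaining 24 assignments likewise gives ≥ 1 in every case.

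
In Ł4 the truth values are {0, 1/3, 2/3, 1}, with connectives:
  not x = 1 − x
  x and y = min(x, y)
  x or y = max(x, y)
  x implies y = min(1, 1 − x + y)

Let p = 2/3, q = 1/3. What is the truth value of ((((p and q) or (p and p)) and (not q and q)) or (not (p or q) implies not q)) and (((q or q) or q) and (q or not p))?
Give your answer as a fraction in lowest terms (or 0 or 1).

1/3

p and q = 2/3 and 1/3 = 1/3
p and p = 2/3 and 2/3 = 2/3
(p and q) or (p and p) = 1/3 or 2/3 = 2/3
not q = not 1/3 = 2/3
not q and q = 2/3 and 1/3 = 1/3
((p and q) or (p and p)) and (not q and q) = 2/3 and 1/3 = 1/3
p or q = 2/3 or 1/3 = 2/3
not (p or q) = not 2/3 = 1/3
not q = not 1/3 = 2/3
not (p or q) implies not q = 1/3 implies 2/3 = 1
(((p and q) or (p and p)) and (not q and q)) or (not (p or q) implies not q) = 1/3 or 1 = 1
q or q = 1/3 or 1/3 = 1/3
(q or q) or q = 1/3 or 1/3 = 1/3
not p = not 2/3 = 1/3
q or not p = 1/3 or 1/3 = 1/3
((q or q) or q) and (q or not p) = 1/3 and 1/3 = 1/3
((((p and q) or (p and p)) and (not q and q)) or (not (p or q) implies not q)) and (((q or q) or q) and (q or not p)) = 1 and 1/3 = 1/3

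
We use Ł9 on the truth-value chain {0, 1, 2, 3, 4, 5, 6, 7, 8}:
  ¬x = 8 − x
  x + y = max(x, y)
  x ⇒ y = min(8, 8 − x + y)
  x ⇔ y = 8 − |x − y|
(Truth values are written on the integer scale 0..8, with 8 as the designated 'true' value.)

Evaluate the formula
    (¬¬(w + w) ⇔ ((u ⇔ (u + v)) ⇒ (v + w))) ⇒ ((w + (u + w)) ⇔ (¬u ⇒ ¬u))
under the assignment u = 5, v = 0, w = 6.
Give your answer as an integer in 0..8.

w + w = 6 + 6 = 6
¬(w + w) = ¬6 = 2
¬¬(w + w) = ¬2 = 6
u + v = 5 + 0 = 5
u ⇔ (u + v) = 5 ⇔ 5 = 8
v + w = 0 + 6 = 6
(u ⇔ (u + v)) ⇒ (v + w) = 8 ⇒ 6 = 6
¬¬(w + w) ⇔ ((u ⇔ (u + v)) ⇒ (v + w)) = 6 ⇔ 6 = 8
u + w = 5 + 6 = 6
w + (u + w) = 6 + 6 = 6
¬u = ¬5 = 3
¬u = ¬5 = 3
¬u ⇒ ¬u = 3 ⇒ 3 = 8
(w + (u + w)) ⇔ (¬u ⇒ ¬u) = 6 ⇔ 8 = 6
(¬¬(w + w) ⇔ ((u ⇔ (u + v)) ⇒ (v + w))) ⇒ ((w + (u + w)) ⇔ (¬u ⇒ ¬u)) = 8 ⇒ 6 = 6

6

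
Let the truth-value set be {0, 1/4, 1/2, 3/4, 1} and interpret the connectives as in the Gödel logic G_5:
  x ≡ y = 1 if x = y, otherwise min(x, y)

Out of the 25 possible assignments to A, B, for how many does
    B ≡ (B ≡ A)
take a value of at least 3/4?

13

value 1: 11 assignments (counts)
value 3/4: 2 assignments (counts)
value 1/2: 3 assignments
value 1/4: 4 assignments
value 0: 5 assignments
So 13 of the 25 assignments meet the threshold.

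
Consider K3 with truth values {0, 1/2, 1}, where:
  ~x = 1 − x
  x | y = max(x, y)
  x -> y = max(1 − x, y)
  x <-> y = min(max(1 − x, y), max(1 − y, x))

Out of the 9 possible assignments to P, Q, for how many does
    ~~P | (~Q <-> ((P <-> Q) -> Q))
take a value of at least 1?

3

P = 0, Q = 0 ↦ 0  <
P = 0, Q = 1/2 ↦ 1/2  <
P = 0, Q = 1 ↦ 0  <
P = 1/2, Q = 0 ↦ 1/2  <
P = 1/2, Q = 1/2 ↦ 1/2  <
P = 1/2, Q = 1 ↦ 1/2  <
P = 1, Q = 0 ↦ 1  ≥
P = 1, Q = 1/2 ↦ 1  ≥
P = 1, Q = 1 ↦ 1  ≥
So 3 of the 9 assignments meet the threshold.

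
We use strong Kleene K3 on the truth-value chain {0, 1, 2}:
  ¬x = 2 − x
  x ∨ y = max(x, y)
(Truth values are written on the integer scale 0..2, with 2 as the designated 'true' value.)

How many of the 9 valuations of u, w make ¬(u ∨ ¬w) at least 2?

u = 0, w = 0 ↦ 0  <
u = 0, w = 1 ↦ 1  <
u = 0, w = 2 ↦ 2  ≥
u = 1, w = 0 ↦ 0  <
u = 1, w = 1 ↦ 1  <
u = 1, w = 2 ↦ 1  <
u = 2, w = 0 ↦ 0  <
u = 2, w = 1 ↦ 0  <
u = 2, w = 2 ↦ 0  <
So 1 of the 9 assignments meets the threshold.

1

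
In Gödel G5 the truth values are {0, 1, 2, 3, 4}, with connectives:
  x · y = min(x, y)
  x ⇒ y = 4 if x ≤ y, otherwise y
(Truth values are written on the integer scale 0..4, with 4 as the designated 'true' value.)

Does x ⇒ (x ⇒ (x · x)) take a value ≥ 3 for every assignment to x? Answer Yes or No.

Yes

x = 0 ↦ 4
x = 1 ↦ 4
x = 2 ↦ 4
x = 3 ↦ 4
x = 4 ↦ 4
Every assignment gives a value ≥ 3.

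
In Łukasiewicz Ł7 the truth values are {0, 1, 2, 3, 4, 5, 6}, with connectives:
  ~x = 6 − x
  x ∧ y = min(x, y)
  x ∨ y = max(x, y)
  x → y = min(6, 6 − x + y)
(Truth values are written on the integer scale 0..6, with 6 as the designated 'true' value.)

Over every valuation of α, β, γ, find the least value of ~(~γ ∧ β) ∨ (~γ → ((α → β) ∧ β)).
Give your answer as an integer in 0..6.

Take α = 0, β = 3, γ = 0:
~γ = ~0 = 6
~γ ∧ β = 6 ∧ 3 = 3
~(~γ ∧ β) = ~3 = 3
~γ = ~0 = 6
α → β = 0 → 3 = 6
(α → β) ∧ β = 6 ∧ 3 = 3
~γ → ((α → β) ∧ β) = 6 → 3 = 3
~(~γ ∧ β) ∨ (~γ → ((α → β) ∧ β)) = 3 ∨ 3 = 3
No assignment yields a value below 3, so this is the minimum.

3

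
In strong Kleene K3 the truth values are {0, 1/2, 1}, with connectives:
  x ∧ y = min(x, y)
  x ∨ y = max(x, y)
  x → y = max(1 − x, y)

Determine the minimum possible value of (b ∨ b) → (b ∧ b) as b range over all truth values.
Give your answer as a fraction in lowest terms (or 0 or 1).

1/2

Take b = 1/2:
b ∨ b = 1/2 ∨ 1/2 = 1/2
b ∧ b = 1/2 ∧ 1/2 = 1/2
(b ∨ b) → (b ∧ b) = 1/2 → 1/2 = 1/2
No assignment yields a value below 1/2, so this is the minimum.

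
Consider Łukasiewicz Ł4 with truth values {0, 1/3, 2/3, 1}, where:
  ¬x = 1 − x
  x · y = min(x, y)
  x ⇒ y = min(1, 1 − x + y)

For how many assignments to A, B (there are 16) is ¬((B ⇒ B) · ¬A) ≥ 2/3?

8

A = 0, B = 0 ↦ 0  <
A = 0, B = 1/3 ↦ 0  <
A = 0, B = 2/3 ↦ 0  <
A = 0, B = 1 ↦ 0  <
A = 1/3, B = 0 ↦ 1/3  <
A = 1/3, B = 1/3 ↦ 1/3  <
A = 1/3, B = 2/3 ↦ 1/3  <
A = 1/3, B = 1 ↦ 1/3  <
A = 2/3, B = 0 ↦ 2/3  ≥
A = 2/3, B = 1/3 ↦ 2/3  ≥
A = 2/3, B = 2/3 ↦ 2/3  ≥
A = 2/3, B = 1 ↦ 2/3  ≥
A = 1, B = 0 ↦ 1  ≥
A = 1, B = 1/3 ↦ 1  ≥
A = 1, B = 2/3 ↦ 1  ≥
A = 1, B = 1 ↦ 1  ≥
So 8 of the 16 assignments meet the threshold.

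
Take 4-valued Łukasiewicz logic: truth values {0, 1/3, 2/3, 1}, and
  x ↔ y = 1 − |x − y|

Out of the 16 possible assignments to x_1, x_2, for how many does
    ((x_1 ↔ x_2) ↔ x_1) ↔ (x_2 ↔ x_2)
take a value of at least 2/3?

x_1 = 0, x_2 = 0 ↦ 0  <
x_1 = 0, x_2 = 1/3 ↦ 1/3  <
x_1 = 0, x_2 = 2/3 ↦ 2/3  ≥
x_1 = 0, x_2 = 1 ↦ 1  ≥
x_1 = 1/3, x_2 = 0 ↦ 2/3  ≥
x_1 = 1/3, x_2 = 1/3 ↦ 1/3  <
x_1 = 1/3, x_2 = 2/3 ↦ 2/3  ≥
x_1 = 1/3, x_2 = 1 ↦ 1  ≥
x_1 = 2/3, x_2 = 0 ↦ 2/3  ≥
x_1 = 2/3, x_2 = 1/3 ↦ 1  ≥
x_1 = 2/3, x_2 = 2/3 ↦ 2/3  ≥
x_1 = 2/3, x_2 = 1 ↦ 1  ≥
x_1 = 1, x_2 = 0 ↦ 0  <
x_1 = 1, x_2 = 1/3 ↦ 1/3  <
x_1 = 1, x_2 = 2/3 ↦ 2/3  ≥
x_1 = 1, x_2 = 1 ↦ 1  ≥
So 11 of the 16 assignments meet the threshold.

11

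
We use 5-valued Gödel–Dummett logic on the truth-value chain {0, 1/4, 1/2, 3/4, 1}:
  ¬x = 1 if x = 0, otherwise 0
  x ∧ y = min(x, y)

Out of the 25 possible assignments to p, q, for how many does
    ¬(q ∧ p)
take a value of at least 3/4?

9

value 1: 9 assignments (counts)
value 0: 16 assignments
So 9 of the 25 assignments meet the threshold.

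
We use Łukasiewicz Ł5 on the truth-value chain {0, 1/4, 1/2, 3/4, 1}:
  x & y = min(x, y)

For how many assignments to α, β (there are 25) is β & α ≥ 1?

value 1: 1 assignment (counts)
value 3/4: 3 assignments
value 1/2: 5 assignments
value 1/4: 7 assignments
value 0: 9 assignments
So 1 of the 25 assignments meets the threshold.

1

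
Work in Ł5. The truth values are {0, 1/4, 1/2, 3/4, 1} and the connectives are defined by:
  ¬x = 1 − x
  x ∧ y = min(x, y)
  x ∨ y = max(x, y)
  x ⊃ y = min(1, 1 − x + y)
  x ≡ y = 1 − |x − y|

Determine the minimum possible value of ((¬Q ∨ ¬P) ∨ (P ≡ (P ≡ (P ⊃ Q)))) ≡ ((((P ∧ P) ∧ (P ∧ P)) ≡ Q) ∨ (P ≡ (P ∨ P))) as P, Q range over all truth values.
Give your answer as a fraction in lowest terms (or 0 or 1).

Take P = 1, Q = 1/2:
¬Q = ¬1/2 = 1/2
¬P = ¬1 = 0
¬Q ∨ ¬P = 1/2 ∨ 0 = 1/2
P ⊃ Q = 1 ⊃ 1/2 = 1/2
P ≡ (P ⊃ Q) = 1 ≡ 1/2 = 1/2
P ≡ (P ≡ (P ⊃ Q)) = 1 ≡ 1/2 = 1/2
(¬Q ∨ ¬P) ∨ (P ≡ (P ≡ (P ⊃ Q))) = 1/2 ∨ 1/2 = 1/2
P ∧ P = 1 ∧ 1 = 1
P ∧ P = 1 ∧ 1 = 1
(P ∧ P) ∧ (P ∧ P) = 1 ∧ 1 = 1
((P ∧ P) ∧ (P ∧ P)) ≡ Q = 1 ≡ 1/2 = 1/2
P ∨ P = 1 ∨ 1 = 1
P ≡ (P ∨ P) = 1 ≡ 1 = 1
(((P ∧ P) ∧ (P ∧ P)) ≡ Q) ∨ (P ≡ (P ∨ P)) = 1/2 ∨ 1 = 1
((¬Q ∨ ¬P) ∨ (P ≡ (P ≡ (P ⊃ Q)))) ≡ ((((P ∧ P) ∧ (P ∧ P)) ≡ Q) ∨ (P ≡ (P ∨ P))) = 1/2 ≡ 1 = 1/2
No assignment yields a value below 1/2, so this is the minimum.

1/2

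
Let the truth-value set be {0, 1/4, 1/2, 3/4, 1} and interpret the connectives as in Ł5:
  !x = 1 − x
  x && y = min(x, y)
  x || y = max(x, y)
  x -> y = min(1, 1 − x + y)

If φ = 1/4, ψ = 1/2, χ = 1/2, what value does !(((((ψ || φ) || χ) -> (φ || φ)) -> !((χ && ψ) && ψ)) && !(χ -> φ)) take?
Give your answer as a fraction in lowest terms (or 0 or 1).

ψ || φ = 1/2 || 1/4 = 1/2
(ψ || φ) || χ = 1/2 || 1/2 = 1/2
φ || φ = 1/4 || 1/4 = 1/4
((ψ || φ) || χ) -> (φ || φ) = 1/2 -> 1/4 = 3/4
χ && ψ = 1/2 && 1/2 = 1/2
(χ && ψ) && ψ = 1/2 && 1/2 = 1/2
!((χ && ψ) && ψ) = !1/2 = 1/2
(((ψ || φ) || χ) -> (φ || φ)) -> !((χ && ψ) && ψ) = 3/4 -> 1/2 = 3/4
χ -> φ = 1/2 -> 1/4 = 3/4
!(χ -> φ) = !3/4 = 1/4
((((ψ || φ) || χ) -> (φ || φ)) -> !((χ && ψ) && ψ)) && !(χ -> φ) = 3/4 && 1/4 = 1/4
!(((((ψ || φ) || χ) -> (φ || φ)) -> !((χ && ψ) && ψ)) && !(χ -> φ)) = !1/4 = 3/4

3/4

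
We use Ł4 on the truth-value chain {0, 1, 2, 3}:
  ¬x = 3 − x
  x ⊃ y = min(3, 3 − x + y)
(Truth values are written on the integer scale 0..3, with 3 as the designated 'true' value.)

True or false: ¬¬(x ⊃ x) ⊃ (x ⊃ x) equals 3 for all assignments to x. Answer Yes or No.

x = 0 ↦ 3
x = 1 ↦ 3
x = 2 ↦ 3
x = 3 ↦ 3
Every assignment gives a value ≥ 3.

Yes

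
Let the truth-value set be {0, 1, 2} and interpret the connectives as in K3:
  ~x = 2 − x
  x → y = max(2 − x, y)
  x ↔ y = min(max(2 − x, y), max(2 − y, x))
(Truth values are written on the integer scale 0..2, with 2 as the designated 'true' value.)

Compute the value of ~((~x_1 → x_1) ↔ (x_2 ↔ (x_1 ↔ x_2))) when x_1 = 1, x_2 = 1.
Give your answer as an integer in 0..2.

1

~x_1 = ~1 = 1
~x_1 → x_1 = 1 → 1 = 1
x_1 ↔ x_2 = 1 ↔ 1 = 1
x_2 ↔ (x_1 ↔ x_2) = 1 ↔ 1 = 1
(~x_1 → x_1) ↔ (x_2 ↔ (x_1 ↔ x_2)) = 1 ↔ 1 = 1
~((~x_1 → x_1) ↔ (x_2 ↔ (x_1 ↔ x_2))) = ~1 = 1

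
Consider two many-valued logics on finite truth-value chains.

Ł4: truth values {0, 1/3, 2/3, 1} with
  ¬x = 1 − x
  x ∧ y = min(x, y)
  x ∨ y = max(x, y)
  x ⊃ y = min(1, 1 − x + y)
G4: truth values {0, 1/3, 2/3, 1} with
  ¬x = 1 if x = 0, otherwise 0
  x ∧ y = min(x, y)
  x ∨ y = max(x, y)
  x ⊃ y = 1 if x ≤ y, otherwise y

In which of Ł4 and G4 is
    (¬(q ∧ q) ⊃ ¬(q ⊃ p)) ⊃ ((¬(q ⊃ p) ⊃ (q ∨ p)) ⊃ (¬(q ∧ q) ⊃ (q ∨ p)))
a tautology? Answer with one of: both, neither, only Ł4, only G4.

both

In Ł4: every assignment gives 1 — tautology.
In G4: every assignment gives 1 — tautology.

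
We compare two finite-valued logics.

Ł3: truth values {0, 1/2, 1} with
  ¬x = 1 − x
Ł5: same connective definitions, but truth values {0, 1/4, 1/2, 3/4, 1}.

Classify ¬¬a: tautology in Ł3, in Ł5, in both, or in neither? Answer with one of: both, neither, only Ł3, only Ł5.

neither

In Ł3: at a = 0 the value is 0 — not a tautology.
In Ł5: at a = 0 the value is 0 — not a tautology.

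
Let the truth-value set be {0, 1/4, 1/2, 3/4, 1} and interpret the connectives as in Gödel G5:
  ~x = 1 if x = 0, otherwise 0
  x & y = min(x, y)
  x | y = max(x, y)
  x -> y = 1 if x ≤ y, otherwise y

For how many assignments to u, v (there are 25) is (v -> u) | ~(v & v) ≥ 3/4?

16

value 1: 15 assignments (counts)
value 3/4: 1 assignment (counts)
value 1/2: 2 assignments
value 1/4: 3 assignments
value 0: 4 assignments
So 16 of the 25 assignments meet the threshold.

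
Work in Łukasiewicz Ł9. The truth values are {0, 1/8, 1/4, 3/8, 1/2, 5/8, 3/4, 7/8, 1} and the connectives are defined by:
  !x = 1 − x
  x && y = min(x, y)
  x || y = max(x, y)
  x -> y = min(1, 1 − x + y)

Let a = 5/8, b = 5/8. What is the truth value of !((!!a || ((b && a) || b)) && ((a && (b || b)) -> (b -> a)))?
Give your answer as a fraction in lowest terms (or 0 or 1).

3/8

!a = !5/8 = 3/8
!!a = !3/8 = 5/8
b && a = 5/8 && 5/8 = 5/8
(b && a) || b = 5/8 || 5/8 = 5/8
!!a || ((b && a) || b) = 5/8 || 5/8 = 5/8
b || b = 5/8 || 5/8 = 5/8
a && (b || b) = 5/8 && 5/8 = 5/8
b -> a = 5/8 -> 5/8 = 1
(a && (b || b)) -> (b -> a) = 5/8 -> 1 = 1
(!!a || ((b && a) || b)) && ((a && (b || b)) -> (b -> a)) = 5/8 && 1 = 5/8
!((!!a || ((b && a) || b)) && ((a && (b || b)) -> (b -> a))) = !5/8 = 3/8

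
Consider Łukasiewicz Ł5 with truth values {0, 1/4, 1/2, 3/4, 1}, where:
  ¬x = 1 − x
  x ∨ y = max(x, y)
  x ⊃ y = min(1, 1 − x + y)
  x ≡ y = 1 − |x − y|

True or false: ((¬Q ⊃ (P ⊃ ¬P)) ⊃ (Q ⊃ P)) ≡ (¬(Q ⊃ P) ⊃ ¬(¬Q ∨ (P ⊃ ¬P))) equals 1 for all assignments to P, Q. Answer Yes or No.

Counterexample: take P = 3/4, Q = 1.
¬Q = ¬1 = 0
¬P = ¬3/4 = 1/4
P ⊃ ¬P = 3/4 ⊃ 1/4 = 1/2
¬Q ⊃ (P ⊃ ¬P) = 0 ⊃ 1/2 = 1
Q ⊃ P = 1 ⊃ 3/4 = 3/4
(¬Q ⊃ (P ⊃ ¬P)) ⊃ (Q ⊃ P) = 1 ⊃ 3/4 = 3/4
Q ⊃ P = 1 ⊃ 3/4 = 3/4
¬(Q ⊃ P) = ¬3/4 = 1/4
¬Q = ¬1 = 0
¬P = ¬3/4 = 1/4
P ⊃ ¬P = 3/4 ⊃ 1/4 = 1/2
¬Q ∨ (P ⊃ ¬P) = 0 ∨ 1/2 = 1/2
¬(¬Q ∨ (P ⊃ ¬P)) = ¬1/2 = 1/2
¬(Q ⊃ P) ⊃ ¬(¬Q ∨ (P ⊃ ¬P)) = 1/4 ⊃ 1/2 = 1
((¬Q ⊃ (P ⊃ ¬P)) ⊃ (Q ⊃ P)) ≡ (¬(Q ⊃ P) ⊃ ¬(¬Q ∨ (P ⊃ ¬P))) = 3/4 ≡ 1 = 3/4
This gives 3/4 ≠ 1.

No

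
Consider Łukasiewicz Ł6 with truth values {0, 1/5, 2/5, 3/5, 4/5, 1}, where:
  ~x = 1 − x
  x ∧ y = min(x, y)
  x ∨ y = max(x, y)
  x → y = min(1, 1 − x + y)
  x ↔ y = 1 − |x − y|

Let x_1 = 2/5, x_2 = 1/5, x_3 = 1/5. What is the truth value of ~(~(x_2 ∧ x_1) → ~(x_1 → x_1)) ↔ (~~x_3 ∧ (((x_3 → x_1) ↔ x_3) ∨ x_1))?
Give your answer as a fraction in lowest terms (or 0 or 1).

x_2 ∧ x_1 = 1/5 ∧ 2/5 = 1/5
~(x_2 ∧ x_1) = ~1/5 = 4/5
x_1 → x_1 = 2/5 → 2/5 = 1
~(x_1 → x_1) = ~1 = 0
~(x_2 ∧ x_1) → ~(x_1 → x_1) = 4/5 → 0 = 1/5
~(~(x_2 ∧ x_1) → ~(x_1 → x_1)) = ~1/5 = 4/5
~x_3 = ~1/5 = 4/5
~~x_3 = ~4/5 = 1/5
x_3 → x_1 = 1/5 → 2/5 = 1
(x_3 → x_1) ↔ x_3 = 1 ↔ 1/5 = 1/5
((x_3 → x_1) ↔ x_3) ∨ x_1 = 1/5 ∨ 2/5 = 2/5
~~x_3 ∧ (((x_3 → x_1) ↔ x_3) ∨ x_1) = 1/5 ∧ 2/5 = 1/5
~(~(x_2 ∧ x_1) → ~(x_1 → x_1)) ↔ (~~x_3 ∧ (((x_3 → x_1) ↔ x_3) ∨ x_1)) = 4/5 ↔ 1/5 = 2/5

2/5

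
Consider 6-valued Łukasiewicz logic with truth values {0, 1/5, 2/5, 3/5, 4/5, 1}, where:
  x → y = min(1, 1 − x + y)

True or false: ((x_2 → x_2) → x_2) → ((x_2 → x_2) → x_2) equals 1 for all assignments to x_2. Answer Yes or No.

x_2 = 0 ↦ 1
x_2 = 1/5 ↦ 1
x_2 = 2/5 ↦ 1
x_2 = 3/5 ↦ 1
x_2 = 4/5 ↦ 1
x_2 = 1 ↦ 1
Every assignment gives a value ≥ 1.

Yes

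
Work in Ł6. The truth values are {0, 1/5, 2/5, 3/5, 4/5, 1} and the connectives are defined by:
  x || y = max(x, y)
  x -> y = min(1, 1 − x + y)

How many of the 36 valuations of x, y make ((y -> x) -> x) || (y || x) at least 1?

value 1: 11 assignments (counts)
value 4/5: 9 assignments
value 3/5: 7 assignments
value 2/5: 5 assignments
value 1/5: 3 assignments
value 0: 1 assignment
So 11 of the 36 assignments meet the threshold.

11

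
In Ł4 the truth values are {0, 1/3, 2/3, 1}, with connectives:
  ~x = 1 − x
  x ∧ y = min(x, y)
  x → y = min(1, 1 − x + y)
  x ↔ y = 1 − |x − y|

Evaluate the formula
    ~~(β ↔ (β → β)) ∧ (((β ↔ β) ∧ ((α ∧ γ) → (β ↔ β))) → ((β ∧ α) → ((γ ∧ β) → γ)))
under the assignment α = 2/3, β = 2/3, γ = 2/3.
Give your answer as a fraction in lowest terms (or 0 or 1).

2/3

β → β = 2/3 → 2/3 = 1
β ↔ (β → β) = 2/3 ↔ 1 = 2/3
~(β ↔ (β → β)) = ~2/3 = 1/3
~~(β ↔ (β → β)) = ~1/3 = 2/3
β ↔ β = 2/3 ↔ 2/3 = 1
α ∧ γ = 2/3 ∧ 2/3 = 2/3
β ↔ β = 2/3 ↔ 2/3 = 1
(α ∧ γ) → (β ↔ β) = 2/3 → 1 = 1
(β ↔ β) ∧ ((α ∧ γ) → (β ↔ β)) = 1 ∧ 1 = 1
β ∧ α = 2/3 ∧ 2/3 = 2/3
γ ∧ β = 2/3 ∧ 2/3 = 2/3
(γ ∧ β) → γ = 2/3 → 2/3 = 1
(β ∧ α) → ((γ ∧ β) → γ) = 2/3 → 1 = 1
((β ↔ β) ∧ ((α ∧ γ) → (β ↔ β))) → ((β ∧ α) → ((γ ∧ β) → γ)) = 1 → 1 = 1
~~(β ↔ (β → β)) ∧ (((β ↔ β) ∧ ((α ∧ γ) → (β ↔ β))) → ((β ∧ α) → ((γ ∧ β) → γ))) = 2/3 ∧ 1 = 2/3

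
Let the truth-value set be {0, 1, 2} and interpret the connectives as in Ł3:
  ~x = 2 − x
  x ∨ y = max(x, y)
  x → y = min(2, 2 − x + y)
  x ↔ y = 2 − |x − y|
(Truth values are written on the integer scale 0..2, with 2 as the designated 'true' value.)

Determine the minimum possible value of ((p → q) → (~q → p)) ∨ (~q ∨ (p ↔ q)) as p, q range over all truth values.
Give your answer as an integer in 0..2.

1

Take p = 0, q = 1:
p → q = 0 → 1 = 2
~q = ~1 = 1
~q → p = 1 → 0 = 1
(p → q) → (~q → p) = 2 → 1 = 1
~q = ~1 = 1
p ↔ q = 0 ↔ 1 = 1
~q ∨ (p ↔ q) = 1 ∨ 1 = 1
((p → q) → (~q → p)) ∨ (~q ∨ (p ↔ q)) = 1 ∨ 1 = 1
No assignment yields a value below 1, so this is the minimum.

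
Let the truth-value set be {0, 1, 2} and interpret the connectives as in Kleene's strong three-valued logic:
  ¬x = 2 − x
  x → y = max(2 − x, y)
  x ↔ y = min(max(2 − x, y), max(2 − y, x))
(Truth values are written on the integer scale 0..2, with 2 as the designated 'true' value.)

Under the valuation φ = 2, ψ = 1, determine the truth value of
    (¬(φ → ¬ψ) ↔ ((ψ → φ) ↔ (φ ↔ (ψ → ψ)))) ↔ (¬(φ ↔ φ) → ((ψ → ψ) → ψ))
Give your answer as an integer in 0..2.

¬ψ = ¬1 = 1
φ → ¬ψ = 2 → 1 = 1
¬(φ → ¬ψ) = ¬1 = 1
ψ → φ = 1 → 2 = 2
ψ → ψ = 1 → 1 = 1
φ ↔ (ψ → ψ) = 2 ↔ 1 = 1
(ψ → φ) ↔ (φ ↔ (ψ → ψ)) = 2 ↔ 1 = 1
¬(φ → ¬ψ) ↔ ((ψ → φ) ↔ (φ ↔ (ψ → ψ))) = 1 ↔ 1 = 1
φ ↔ φ = 2 ↔ 2 = 2
¬(φ ↔ φ) = ¬2 = 0
ψ → ψ = 1 → 1 = 1
(ψ → ψ) → ψ = 1 → 1 = 1
¬(φ ↔ φ) → ((ψ → ψ) → ψ) = 0 → 1 = 2
(¬(φ → ¬ψ) ↔ ((ψ → φ) ↔ (φ ↔ (ψ → ψ)))) ↔ (¬(φ ↔ φ) → ((ψ → ψ) → ψ)) = 1 ↔ 2 = 1

1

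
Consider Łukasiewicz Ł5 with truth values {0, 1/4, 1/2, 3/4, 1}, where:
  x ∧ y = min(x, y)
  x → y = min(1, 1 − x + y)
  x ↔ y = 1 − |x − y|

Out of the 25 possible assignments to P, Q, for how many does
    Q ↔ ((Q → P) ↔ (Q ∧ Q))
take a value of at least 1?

value 1: 16 assignments (counts)
value 3/4: 5 assignments
value 1/2: 2 assignments
value 1/4: 1 assignment
value 0: 1 assignment
So 16 of the 25 assignments meet the threshold.

16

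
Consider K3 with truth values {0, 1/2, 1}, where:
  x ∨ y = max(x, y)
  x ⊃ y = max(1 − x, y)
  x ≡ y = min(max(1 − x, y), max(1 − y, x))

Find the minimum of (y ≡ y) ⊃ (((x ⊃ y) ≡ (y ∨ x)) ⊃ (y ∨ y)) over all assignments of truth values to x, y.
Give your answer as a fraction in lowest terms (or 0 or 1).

Take x = 0, y = 1/2:
y ≡ y = 1/2 ≡ 1/2 = 1/2
x ⊃ y = 0 ⊃ 1/2 = 1
y ∨ x = 1/2 ∨ 0 = 1/2
(x ⊃ y) ≡ (y ∨ x) = 1 ≡ 1/2 = 1/2
y ∨ y = 1/2 ∨ 1/2 = 1/2
((x ⊃ y) ≡ (y ∨ x)) ⊃ (y ∨ y) = 1/2 ⊃ 1/2 = 1/2
(y ≡ y) ⊃ (((x ⊃ y) ≡ (y ∨ x)) ⊃ (y ∨ y)) = 1/2 ⊃ 1/2 = 1/2
No assignment yields a value below 1/2, so this is the minimum.

1/2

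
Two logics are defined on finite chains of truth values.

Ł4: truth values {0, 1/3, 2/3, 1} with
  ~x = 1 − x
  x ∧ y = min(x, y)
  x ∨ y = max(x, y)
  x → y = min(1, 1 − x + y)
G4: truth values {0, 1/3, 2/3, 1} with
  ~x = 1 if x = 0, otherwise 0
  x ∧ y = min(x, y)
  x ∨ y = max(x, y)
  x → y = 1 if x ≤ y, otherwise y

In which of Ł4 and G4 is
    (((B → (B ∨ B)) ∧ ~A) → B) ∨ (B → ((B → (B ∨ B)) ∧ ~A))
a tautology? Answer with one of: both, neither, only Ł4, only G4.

both

In Ł4: every assignment gives 1 — tautology.
In G4: every assignment gives 1 — tautology.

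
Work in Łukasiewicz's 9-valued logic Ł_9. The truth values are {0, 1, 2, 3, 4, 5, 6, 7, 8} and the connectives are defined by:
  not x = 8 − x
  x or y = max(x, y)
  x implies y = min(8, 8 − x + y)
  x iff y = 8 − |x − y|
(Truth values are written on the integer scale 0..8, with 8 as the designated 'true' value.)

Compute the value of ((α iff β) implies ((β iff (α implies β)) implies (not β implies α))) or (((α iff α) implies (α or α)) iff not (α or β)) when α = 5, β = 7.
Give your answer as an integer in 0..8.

8

α iff β = 5 iff 7 = 6
α implies β = 5 implies 7 = 8
β iff (α implies β) = 7 iff 8 = 7
not β = not 7 = 1
not β implies α = 1 implies 5 = 8
(β iff (α implies β)) implies (not β implies α) = 7 implies 8 = 8
(α iff β) implies ((β iff (α implies β)) implies (not β implies α)) = 6 implies 8 = 8
α iff α = 5 iff 5 = 8
α or α = 5 or 5 = 5
(α iff α) implies (α or α) = 8 implies 5 = 5
α or β = 5 or 7 = 7
not (α or β) = not 7 = 1
((α iff α) implies (α or α)) iff not (α or β) = 5 iff 1 = 4
((α iff β) implies ((β iff (α implies β)) implies (not β implies α))) or (((α iff α) implies (α or α)) iff not (α or β)) = 8 or 4 = 8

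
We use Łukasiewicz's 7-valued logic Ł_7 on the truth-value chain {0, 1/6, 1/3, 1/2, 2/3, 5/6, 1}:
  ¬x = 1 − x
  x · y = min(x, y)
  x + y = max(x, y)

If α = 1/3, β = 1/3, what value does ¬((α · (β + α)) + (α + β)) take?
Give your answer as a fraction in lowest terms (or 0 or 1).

2/3

β + α = 1/3 + 1/3 = 1/3
α · (β + α) = 1/3 · 1/3 = 1/3
α + β = 1/3 + 1/3 = 1/3
(α · (β + α)) + (α + β) = 1/3 + 1/3 = 1/3
¬((α · (β + α)) + (α + β)) = ¬1/3 = 2/3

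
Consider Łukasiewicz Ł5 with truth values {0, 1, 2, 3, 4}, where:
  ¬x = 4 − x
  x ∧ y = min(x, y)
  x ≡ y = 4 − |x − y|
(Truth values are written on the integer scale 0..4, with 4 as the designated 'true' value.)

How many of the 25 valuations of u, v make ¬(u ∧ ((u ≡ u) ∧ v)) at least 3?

16

value 4: 9 assignments (counts)
value 3: 7 assignments (counts)
value 2: 5 assignments
value 1: 3 assignments
value 0: 1 assignment
So 16 of the 25 assignments meet the threshold.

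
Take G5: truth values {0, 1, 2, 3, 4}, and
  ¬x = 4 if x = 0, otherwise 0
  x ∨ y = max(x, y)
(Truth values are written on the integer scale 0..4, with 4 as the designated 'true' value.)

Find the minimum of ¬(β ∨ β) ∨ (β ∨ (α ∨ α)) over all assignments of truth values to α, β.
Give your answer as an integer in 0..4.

1

Take α = 0, β = 1:
β ∨ β = 1 ∨ 1 = 1
¬(β ∨ β) = ¬1 = 0
α ∨ α = 0 ∨ 0 = 0
β ∨ (α ∨ α) = 1 ∨ 0 = 1
¬(β ∨ β) ∨ (β ∨ (α ∨ α)) = 0 ∨ 1 = 1
No assignment yields a value below 1, so this is the minimum.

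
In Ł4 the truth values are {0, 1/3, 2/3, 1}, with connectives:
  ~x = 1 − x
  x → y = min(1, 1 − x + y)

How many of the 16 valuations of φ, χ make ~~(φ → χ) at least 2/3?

φ = 0, χ = 0 ↦ 1  ≥
φ = 0, χ = 1/3 ↦ 1  ≥
φ = 0, χ = 2/3 ↦ 1  ≥
φ = 0, χ = 1 ↦ 1  ≥
φ = 1/3, χ = 0 ↦ 2/3  ≥
φ = 1/3, χ = 1/3 ↦ 1  ≥
φ = 1/3, χ = 2/3 ↦ 1  ≥
φ = 1/3, χ = 1 ↦ 1  ≥
φ = 2/3, χ = 0 ↦ 1/3  <
φ = 2/3, χ = 1/3 ↦ 2/3  ≥
φ = 2/3, χ = 2/3 ↦ 1  ≥
φ = 2/3, χ = 1 ↦ 1  ≥
φ = 1, χ = 0 ↦ 0  <
φ = 1, χ = 1/3 ↦ 1/3  <
φ = 1, χ = 2/3 ↦ 2/3  ≥
φ = 1, χ = 1 ↦ 1  ≥
So 13 of the 16 assignments meet the threshold.

13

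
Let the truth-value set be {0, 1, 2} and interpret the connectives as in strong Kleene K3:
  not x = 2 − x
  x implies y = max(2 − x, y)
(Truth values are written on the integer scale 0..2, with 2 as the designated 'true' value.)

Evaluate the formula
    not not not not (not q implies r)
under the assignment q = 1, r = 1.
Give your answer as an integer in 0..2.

not q = not 1 = 1
not q implies r = 1 implies 1 = 1
not (not q implies r) = not 1 = 1
not not (not q implies r) = not 1 = 1
not not not (not q implies r) = not 1 = 1
not not not not (not q implies r) = not 1 = 1

1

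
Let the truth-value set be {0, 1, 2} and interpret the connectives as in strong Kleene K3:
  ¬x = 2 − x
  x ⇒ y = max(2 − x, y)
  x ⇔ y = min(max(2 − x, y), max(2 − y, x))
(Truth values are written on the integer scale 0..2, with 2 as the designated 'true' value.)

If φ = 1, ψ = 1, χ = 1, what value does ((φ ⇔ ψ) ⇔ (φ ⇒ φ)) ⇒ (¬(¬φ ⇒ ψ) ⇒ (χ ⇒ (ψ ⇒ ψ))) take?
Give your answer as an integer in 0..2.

φ ⇔ ψ = 1 ⇔ 1 = 1
φ ⇒ φ = 1 ⇒ 1 = 1
(φ ⇔ ψ) ⇔ (φ ⇒ φ) = 1 ⇔ 1 = 1
¬φ = ¬1 = 1
¬φ ⇒ ψ = 1 ⇒ 1 = 1
¬(¬φ ⇒ ψ) = ¬1 = 1
ψ ⇒ ψ = 1 ⇒ 1 = 1
χ ⇒ (ψ ⇒ ψ) = 1 ⇒ 1 = 1
¬(¬φ ⇒ ψ) ⇒ (χ ⇒ (ψ ⇒ ψ)) = 1 ⇒ 1 = 1
((φ ⇔ ψ) ⇔ (φ ⇒ φ)) ⇒ (¬(¬φ ⇒ ψ) ⇒ (χ ⇒ (ψ ⇒ ψ))) = 1 ⇒ 1 = 1

1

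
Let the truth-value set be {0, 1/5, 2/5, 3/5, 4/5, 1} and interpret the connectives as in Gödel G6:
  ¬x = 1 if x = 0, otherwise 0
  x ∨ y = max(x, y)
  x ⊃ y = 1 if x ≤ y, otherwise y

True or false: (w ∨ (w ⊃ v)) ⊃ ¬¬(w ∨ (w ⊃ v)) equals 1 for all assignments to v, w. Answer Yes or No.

Yes

At v = 3/5, w = 3/5, for instance:
w ⊃ v = 3/5 ⊃ 3/5 = 1
w ∨ (w ⊃ v) = 3/5 ∨ 1 = 1
¬(w ∨ (w ⊃ v)) = ¬1 = 0
¬¬(w ∨ (w ⊃ v)) = ¬0 = 1
(w ∨ (w ⊃ v)) ⊃ ¬¬(w ∨ (w ⊃ v)) = 1 ⊃ 1 = 1
and checking the remaining 35 assignments likewise gives ≥ 1 in every case.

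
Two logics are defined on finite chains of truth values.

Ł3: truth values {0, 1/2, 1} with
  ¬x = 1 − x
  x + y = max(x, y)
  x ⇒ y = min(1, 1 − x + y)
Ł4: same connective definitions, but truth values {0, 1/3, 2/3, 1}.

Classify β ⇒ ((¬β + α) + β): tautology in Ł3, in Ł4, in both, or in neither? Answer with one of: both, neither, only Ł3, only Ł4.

In Ł3: every assignment gives 1 — tautology.
In Ł4: every assignment gives 1 — tautology.

both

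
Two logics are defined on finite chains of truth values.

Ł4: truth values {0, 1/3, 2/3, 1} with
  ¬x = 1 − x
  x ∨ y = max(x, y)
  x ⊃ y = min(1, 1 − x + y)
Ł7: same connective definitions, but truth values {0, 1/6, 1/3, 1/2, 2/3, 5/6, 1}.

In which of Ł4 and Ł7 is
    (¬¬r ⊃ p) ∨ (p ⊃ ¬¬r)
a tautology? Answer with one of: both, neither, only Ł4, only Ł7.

In Ł4: every assignment gives 1 — tautology.
In Ł7: every assignment gives 1 — tautology.

both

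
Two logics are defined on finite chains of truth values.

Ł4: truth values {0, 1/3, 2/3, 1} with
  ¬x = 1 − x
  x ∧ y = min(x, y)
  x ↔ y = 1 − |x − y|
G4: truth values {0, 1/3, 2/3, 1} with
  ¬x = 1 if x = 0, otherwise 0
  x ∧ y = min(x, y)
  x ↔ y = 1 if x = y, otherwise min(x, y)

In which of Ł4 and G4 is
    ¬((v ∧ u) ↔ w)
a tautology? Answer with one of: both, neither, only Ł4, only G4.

neither

In Ł4: at u = 0, v = 0, w = 0 the value is 0 — not a tautology.
In G4: at u = 0, v = 0, w = 0 the value is 0 — not a tautology.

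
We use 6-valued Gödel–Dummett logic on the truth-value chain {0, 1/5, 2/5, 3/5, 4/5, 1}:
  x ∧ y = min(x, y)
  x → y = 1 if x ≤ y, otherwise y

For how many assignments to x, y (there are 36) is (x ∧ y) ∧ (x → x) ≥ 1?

value 1: 1 assignment (counts)
value 4/5: 3 assignments
value 3/5: 5 assignments
value 2/5: 7 assignments
value 1/5: 9 assignments
value 0: 11 assignments
So 1 of the 36 assignments meets the threshold.

1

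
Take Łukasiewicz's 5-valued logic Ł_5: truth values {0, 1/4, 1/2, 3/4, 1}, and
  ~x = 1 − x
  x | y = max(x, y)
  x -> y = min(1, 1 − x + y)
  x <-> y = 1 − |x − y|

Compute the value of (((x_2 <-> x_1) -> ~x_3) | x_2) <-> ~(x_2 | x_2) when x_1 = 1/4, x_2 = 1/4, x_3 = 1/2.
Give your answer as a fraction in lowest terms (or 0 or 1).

x_2 <-> x_1 = 1/4 <-> 1/4 = 1
~x_3 = ~1/2 = 1/2
(x_2 <-> x_1) -> ~x_3 = 1 -> 1/2 = 1/2
((x_2 <-> x_1) -> ~x_3) | x_2 = 1/2 | 1/4 = 1/2
x_2 | x_2 = 1/4 | 1/4 = 1/4
~(x_2 | x_2) = ~1/4 = 3/4
(((x_2 <-> x_1) -> ~x_3) | x_2) <-> ~(x_2 | x_2) = 1/2 <-> 3/4 = 3/4

3/4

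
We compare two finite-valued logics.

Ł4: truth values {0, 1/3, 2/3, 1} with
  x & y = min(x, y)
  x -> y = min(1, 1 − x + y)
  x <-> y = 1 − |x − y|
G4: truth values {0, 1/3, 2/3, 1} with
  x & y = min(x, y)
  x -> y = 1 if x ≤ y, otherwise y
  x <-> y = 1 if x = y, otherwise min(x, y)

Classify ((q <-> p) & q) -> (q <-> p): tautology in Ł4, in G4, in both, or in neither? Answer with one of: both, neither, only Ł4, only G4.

both

In Ł4: every assignment gives 1 — tautology.
In G4: every assignment gives 1 — tautology.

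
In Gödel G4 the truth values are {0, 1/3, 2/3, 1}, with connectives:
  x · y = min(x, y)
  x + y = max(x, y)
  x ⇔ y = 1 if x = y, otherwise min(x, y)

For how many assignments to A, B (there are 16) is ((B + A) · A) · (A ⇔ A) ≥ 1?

4

A = 0, B = 0 ↦ 0  <
A = 0, B = 1/3 ↦ 0  <
A = 0, B = 2/3 ↦ 0  <
A = 0, B = 1 ↦ 0  <
A = 1/3, B = 0 ↦ 1/3  <
A = 1/3, B = 1/3 ↦ 1/3  <
A = 1/3, B = 2/3 ↦ 1/3  <
A = 1/3, B = 1 ↦ 1/3  <
A = 2/3, B = 0 ↦ 2/3  <
A = 2/3, B = 1/3 ↦ 2/3  <
A = 2/3, B = 2/3 ↦ 2/3  <
A = 2/3, B = 1 ↦ 2/3  <
A = 1, B = 0 ↦ 1  ≥
A = 1, B = 1/3 ↦ 1  ≥
A = 1, B = 2/3 ↦ 1  ≥
A = 1, B = 1 ↦ 1  ≥
So 4 of the 16 assignments meet the threshold.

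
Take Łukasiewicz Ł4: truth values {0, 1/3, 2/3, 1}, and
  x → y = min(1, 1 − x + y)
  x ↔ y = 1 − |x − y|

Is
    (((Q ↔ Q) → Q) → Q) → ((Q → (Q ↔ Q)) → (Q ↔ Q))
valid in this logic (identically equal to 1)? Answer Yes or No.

Q = 0 ↦ 1
Q = 1/3 ↦ 1
Q = 2/3 ↦ 1
Q = 1 ↦ 1
Every assignment gives a value ≥ 1.

Yes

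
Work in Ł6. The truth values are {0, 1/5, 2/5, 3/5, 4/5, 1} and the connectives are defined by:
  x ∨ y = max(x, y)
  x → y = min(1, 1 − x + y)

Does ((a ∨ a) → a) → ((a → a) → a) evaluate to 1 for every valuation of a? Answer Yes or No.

Counterexample: take a = 0.
a ∨ a = 0 ∨ 0 = 0
(a ∨ a) → a = 0 → 0 = 1
a → a = 0 → 0 = 1
(a → a) → a = 1 → 0 = 0
((a ∨ a) → a) → ((a → a) → a) = 1 → 0 = 0
This gives 0 ≠ 1.

No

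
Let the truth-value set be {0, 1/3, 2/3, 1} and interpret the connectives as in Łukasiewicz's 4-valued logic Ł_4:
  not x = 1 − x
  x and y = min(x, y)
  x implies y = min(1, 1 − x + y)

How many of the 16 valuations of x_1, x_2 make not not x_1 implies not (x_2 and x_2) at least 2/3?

13

x_1 = 0, x_2 = 0 ↦ 1  ≥
x_1 = 0, x_2 = 1/3 ↦ 1  ≥
x_1 = 0, x_2 = 2/3 ↦ 1  ≥
x_1 = 0, x_2 = 1 ↦ 1  ≥
x_1 = 1/3, x_2 = 0 ↦ 1  ≥
x_1 = 1/3, x_2 = 1/3 ↦ 1  ≥
x_1 = 1/3, x_2 = 2/3 ↦ 1  ≥
x_1 = 1/3, x_2 = 1 ↦ 2/3  ≥
x_1 = 2/3, x_2 = 0 ↦ 1  ≥
x_1 = 2/3, x_2 = 1/3 ↦ 1  ≥
x_1 = 2/3, x_2 = 2/3 ↦ 2/3  ≥
x_1 = 2/3, x_2 = 1 ↦ 1/3  <
x_1 = 1, x_2 = 0 ↦ 1  ≥
x_1 = 1, x_2 = 1/3 ↦ 2/3  ≥
x_1 = 1, x_2 = 2/3 ↦ 1/3  <
x_1 = 1, x_2 = 1 ↦ 0  <
So 13 of the 16 assignments meet the threshold.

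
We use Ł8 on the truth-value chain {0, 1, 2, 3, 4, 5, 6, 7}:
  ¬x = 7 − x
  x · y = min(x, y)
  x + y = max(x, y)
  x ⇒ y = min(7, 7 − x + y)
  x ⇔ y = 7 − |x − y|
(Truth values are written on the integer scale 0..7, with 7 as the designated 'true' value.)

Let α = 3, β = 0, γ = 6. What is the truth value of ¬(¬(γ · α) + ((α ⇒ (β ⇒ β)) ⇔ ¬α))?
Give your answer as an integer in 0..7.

γ · α = 6 · 3 = 3
¬(γ · α) = ¬3 = 4
β ⇒ β = 0 ⇒ 0 = 7
α ⇒ (β ⇒ β) = 3 ⇒ 7 = 7
¬α = ¬3 = 4
(α ⇒ (β ⇒ β)) ⇔ ¬α = 7 ⇔ 4 = 4
¬(γ · α) + ((α ⇒ (β ⇒ β)) ⇔ ¬α) = 4 + 4 = 4
¬(¬(γ · α) + ((α ⇒ (β ⇒ β)) ⇔ ¬α)) = ¬4 = 3

3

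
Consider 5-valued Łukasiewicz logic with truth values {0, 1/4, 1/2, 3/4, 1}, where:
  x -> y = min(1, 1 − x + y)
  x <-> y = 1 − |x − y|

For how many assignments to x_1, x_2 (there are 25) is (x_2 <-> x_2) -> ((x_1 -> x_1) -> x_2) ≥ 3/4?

10

value 1: 5 assignments (counts)
value 3/4: 5 assignments (counts)
value 1/2: 5 assignments
value 1/4: 5 assignments
value 0: 5 assignments
So 10 of the 25 assignments meet the threshold.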